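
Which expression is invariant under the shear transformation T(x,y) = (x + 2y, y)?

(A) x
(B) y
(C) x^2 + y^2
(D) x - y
B

Under the shear T(x,y) = (x + 2y, y):
Substitute the transformed coordinates into each option and compare with the original:
(A) x  ->  (x + 2y) = x + 2y   [differs from x: not invariant]
(B) y  ->  (y) = y   [equals y: invariant]
(C) x^2 + y^2  ->  (x + 2y)^2 + (y)^2 = x^2 + 4xy + 5y^2   [differs from x^2 + y^2: not invariant]
(D) x - y  ->  (x + 2y) - (y) = x + y   [differs from x - y: not invariant]

Only option (B), y, is unchanged by the transformation.
A horizontal shear moves points parallel to the x-axis, so the y-coordinate (and any function of y alone) is unchanged.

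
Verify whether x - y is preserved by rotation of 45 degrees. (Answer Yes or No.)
No

Applying rotation by 45 degrees: x' = x*cos(45 degrees) - y*sin(45 degrees) = sqrt(2)x/2 - sqrt(2)y/2, y' = x*sin(45 degrees) + y*cos(45 degrees) = sqrt(2)x/2 + sqrt(2)y/2

Substituting into x - y:
(sqrt(2)x/2 - sqrt(2)y/2) - (sqrt(2)x/2 + sqrt(2)y/2)
= -sqrt(2)y

This differs from the original expression x - y, so it is NOT invariant.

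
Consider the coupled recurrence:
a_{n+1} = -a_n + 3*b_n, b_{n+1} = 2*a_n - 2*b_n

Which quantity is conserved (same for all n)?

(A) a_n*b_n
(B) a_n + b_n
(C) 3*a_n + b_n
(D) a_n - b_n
B

Replace a_n by a_{n+1} = -a_n + 3*b_n and b_n by b_{n+1} = 2*a_n - 2*b_n in each option and simplify:
(A) a_n*b_n  ->  (-a_n + 3*b_n)*(2*a_n - 2*b_n) = -2*a_n^2 + 8*a_n*b_n - 6*b_n^2   [not conserved]
(B) a_n + b_n  ->  (-a_n + 3*b_n) + (2*a_n - 2*b_n) = a_n + b_n   [conserved]
(C) 3*a_n + b_n  ->  3*(-a_n + 3*b_n) + (2*a_n - 2*b_n) = -a_n + 7*b_n   [not conserved]
(D) a_n - b_n  ->  (-a_n + 3*b_n) - (2*a_n - 2*b_n) = -3*a_n + 5*b_n   [not conserved]

Only (B) a_n + b_n returns to itself after one step, so it is the conserved quantity.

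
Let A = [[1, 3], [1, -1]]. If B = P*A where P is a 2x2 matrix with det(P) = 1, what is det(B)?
-4

By the multiplicative property of determinants, det(B) = det(P*A) = det(P) * det(A) = det(A),
so the determinant is invariant under multiplication by any determinant-1 matrix; we just need det(A).

det(A) = (1)(-1) - (3)(1) = -1 - 3 = -4

Therefore det(B) = 1 * (-4) = -4.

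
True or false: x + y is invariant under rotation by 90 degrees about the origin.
False

Applying rotation by 90 degrees: x' = x*cos(90 degrees) - y*sin(90 degrees) = -y, y' = x*sin(90 degrees) + y*cos(90 degrees) = x

Substituting into x + y:
(-y) + (x)
= x - y

This differs from the original expression x + y, so it is NOT invariant.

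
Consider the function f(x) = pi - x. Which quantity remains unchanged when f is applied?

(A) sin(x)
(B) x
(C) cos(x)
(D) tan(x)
A

For f(x) = pi - x:
sin(pi - x) = sin(x), so sine is invariant under this transformation.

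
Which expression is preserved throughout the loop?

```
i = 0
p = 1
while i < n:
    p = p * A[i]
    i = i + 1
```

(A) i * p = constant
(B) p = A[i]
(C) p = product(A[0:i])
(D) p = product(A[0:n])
C

A loop invariant must hold before the first iteration and be re-established by every execution of the body.

(C) p = product(A[0:i]): Initially i = 0 and p = 1 = product of the empty slice A[0:0]. If p = product(A[0:i]) holds at the top of an iteration, the body sets p to product(A[0:i]) * A[i] = product(A[0:i+1]) and then i to i+1, so the property is restored. At exit i = n, giving p = product(A[0:n]).

The other options fail:
(A) i * p = constant: initially i * p = 0, but after one iteration it is 1 * A[0], which is nonzero in general.
(B) p = A[i]: after the first iteration p = A[0] but i = 1; in general p is a product of several elements, not a single one.
(D) p = product(A[0:n]): false before the loop (p = 1, not the full product) -- it only becomes true at exit.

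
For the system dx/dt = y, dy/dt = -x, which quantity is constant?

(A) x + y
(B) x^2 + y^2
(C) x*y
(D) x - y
B

A first integral I satisfies dI/dt = 0 along every solution. Differentiate each option and use the equation of motion:
(A) d/dt[x + y] = y + (-x) = y - x, not identically 0
(B) d/dt[x^2 + y^2] = 2x*dx/dt + 2y*dy/dt = 2x*y + 2y*(-x) = 0
(C) d/dt[x*y] = (dx/dt)y + x(dy/dt) = y^2 - x^2, not identically 0
(D) d/dt[x - y] = y - (-x) = x + y, not identically 0

Only (B) has zero time-derivative. So x^2 + y^2 (the squared radius; trajectories are circles) is the conserved quantity.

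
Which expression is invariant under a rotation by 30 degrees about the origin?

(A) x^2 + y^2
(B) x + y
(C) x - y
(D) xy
A

A rotation by 30 degrees sends (x, y) to (sqrt(3)x/2 - y/2, x/2 + sqrt(3)y/2).
Substitute the transformed coordinates into each option and compare with the original:
(A) x^2 + y^2  ->  (sqrt(3)x/2 - y/2)^2 + (x/2 + sqrt(3)y/2)^2 = x^2 + y^2   [equals x^2 + y^2: invariant]
(B) x + y  ->  (sqrt(3)x/2 - y/2) + (x/2 + sqrt(3)y/2) = x/2 + sqrt(3)x/2 - y/2 + sqrt(3)y/2   [differs from x + y: not invariant]
(C) x - y  ->  (sqrt(3)x/2 - y/2) - (x/2 + sqrt(3)y/2) = -x/2 + sqrt(3)x/2 - sqrt(3)y/2 - y/2   [differs from x - y: not invariant]
(D) xy  ->  (sqrt(3)x/2 - y/2)(x/2 + sqrt(3)y/2) = sqrt(3)x^2/4 + xy/2 - sqrt(3)y^2/4   [differs from xy: not invariant]

Only option (A), x^2 + y^2, is unchanged by the transformation.
Geometrically, x^2 + y^2 is the squared distance from the origin, which every rotation about the origin preserves.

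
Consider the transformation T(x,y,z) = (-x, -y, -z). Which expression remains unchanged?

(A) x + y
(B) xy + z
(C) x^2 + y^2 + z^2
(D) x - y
C

Apply T(x,y,z) = (-x, -y, -z) to each option, i.e. replace (x, y, z) by the transformed coordinates.
Substitute the transformed coordinates into each option and compare with the original:
(A) x + y  ->  (-x) + (-y) = -x - y   [differs from x + y: not invariant]
(B) xy + z  ->  (-x)(-y) + (-z) = xy - z   [differs from xy + z: not invariant]
(C) x^2 + y^2 + z^2  ->  (-x)^2 + (-y)^2 + (-z)^2 = x^2 + y^2 + z^2   [equals x^2 + y^2 + z^2: invariant]
(D) x - y  ->  (-x) - (-y) = -x + y   [differs from x - y: not invariant]

Only option (C), x^2 + y^2 + z^2, is unchanged by the transformation.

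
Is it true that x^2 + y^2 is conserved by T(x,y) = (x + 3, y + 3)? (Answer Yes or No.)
No

Substitute T(x,y) = (x + 3, y + 3) into the expression and compare with the original.

Original: x^2 + y^2
After applying T: (x + 3)^2 + (y + 3)^2 = x^2 + 6x + y^2 + 6y + 18

This differs from the original x^2 + y^2 (difference: 6x + 6y + 18), so the expression is NOT invariant.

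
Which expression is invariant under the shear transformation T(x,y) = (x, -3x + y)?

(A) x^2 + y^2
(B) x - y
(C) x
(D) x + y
C

Under the shear T(x,y) = (x, -3x + y):
Substitute the transformed coordinates into each option and compare with the original:
(A) x^2 + y^2  ->  (x)^2 + (-3x + y)^2 = 10x^2 - 6xy + y^2   [differs from x^2 + y^2: not invariant]
(B) x - y  ->  (x) - (-3x + y) = 4x - y   [differs from x - y: not invariant]
(C) x  ->  (x) = x   [equals x: invariant]
(D) x + y  ->  (x) + (-3x + y) = -2x + y   [differs from x + y: not invariant]

Only option (C), x, is unchanged by the transformation.
A vertical shear moves points parallel to the y-axis, so the x-coordinate (and any function of x alone) is unchanged.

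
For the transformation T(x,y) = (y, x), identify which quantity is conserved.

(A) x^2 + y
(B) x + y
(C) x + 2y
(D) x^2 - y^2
B

An expression E(x,y) is invariant under T if E(T(x,y)) = E(x,y). Here T(x,y) = (y, x).
Substitute the transformed coordinates into each option and compare with the original:
(A) x^2 + y  ->  (y)^2 + (x) = x + y^2   [differs from x^2 + y: not invariant]
(B) x + y  ->  (y) + (x) = x + y   [equals x + y: invariant]
(C) x + 2y  ->  (y) + 2(x) = 2x + y   [differs from x + 2y: not invariant]
(D) x^2 - y^2  ->  (y)^2 - (x)^2 = -x^2 + y^2   [differs from x^2 - y^2: not invariant]

Only option (B), x + y, is unchanged by the transformation.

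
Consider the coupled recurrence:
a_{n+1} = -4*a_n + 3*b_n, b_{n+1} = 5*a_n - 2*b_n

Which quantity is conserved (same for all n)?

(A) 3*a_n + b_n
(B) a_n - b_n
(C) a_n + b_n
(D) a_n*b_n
C

Replace a_n by a_{n+1} = -4*a_n + 3*b_n and b_n by b_{n+1} = 5*a_n - 2*b_n in each option and simplify:
(A) 3*a_n + b_n  ->  3*(-4*a_n + 3*b_n) + (5*a_n - 2*b_n) = -7*a_n + 7*b_n   [not conserved]
(B) a_n - b_n  ->  (-4*a_n + 3*b_n) - (5*a_n - 2*b_n) = -9*a_n + 5*b_n   [not conserved]
(C) a_n + b_n  ->  (-4*a_n + 3*b_n) + (5*a_n - 2*b_n) = a_n + b_n   [conserved]
(D) a_n*b_n  ->  (-4*a_n + 3*b_n)*(5*a_n - 2*b_n) = -20*a_n^2 + 23*a_n*b_n - 6*b_n^2   [not conserved]

Only (C) a_n + b_n returns to itself after one step, so it is the conserved quantity.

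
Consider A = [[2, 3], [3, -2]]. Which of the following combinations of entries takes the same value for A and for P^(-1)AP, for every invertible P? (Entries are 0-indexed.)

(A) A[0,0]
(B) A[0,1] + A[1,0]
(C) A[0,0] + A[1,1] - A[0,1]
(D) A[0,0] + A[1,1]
D

A[0,0] + A[1,1] is the trace of A. By the cyclic property of the trace, tr(P^(-1)AP) = tr(APP^(-1)) = tr(A), so it is the same for every matrix similar to A.

The other combinations are not similarity invariants. For example, take P = [[1, -1], [0, 1]] (det P = 1), so P^(-1) = [[1, 1], [0, 1]] and
B = P^(-1)AP = [[5, -4], [3, -5]].
Evaluating each option on A and on B:
(A) A[0,0]: 2 for A, 5 for B -> changes
(B) A[0,1] + A[1,0]: 6 for A, -1 for B -> changes
(C) A[0,0] + A[1,1] - A[0,1]: -3 for A, 4 for B -> changes
(D) A[0,0] + A[1,1]: 0 for A, 0 for B -> unchanged

Only (D) A[0,0] + A[1,1] = 0 survives (and it does so for every P, not just this one), so it is the invariant.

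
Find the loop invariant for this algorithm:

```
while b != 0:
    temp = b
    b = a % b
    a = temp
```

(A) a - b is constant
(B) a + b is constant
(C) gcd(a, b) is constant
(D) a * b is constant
C

A loop invariant must hold before the first iteration and be re-established by every execution of the body.

(C) gcd(a, b) is constant: One iteration replaces (a, b) by (b, a mod b). Since a mod b = a - q*b for an integer q, any common divisor of a and b divides b and a mod b, and conversely; hence gcd(b, a mod b) = gcd(a, b). For instance (31, 8) -> (8, 7) keeps gcd = 1. At exit b = 0 and a = gcd of the original inputs.

The other options fail:
(A) a - b is constant: e.g. (a, b) = (31, 8) -> (8, 7): the difference goes from 23 to 1.
(B) a + b is constant: e.g. (a, b) = (31, 8) -> (8, 7): the sum goes from 39 to 15.
(D) a * b is constant: e.g. (a, b) = (31, 8) -> (8, 7): the product goes from 248 to 56.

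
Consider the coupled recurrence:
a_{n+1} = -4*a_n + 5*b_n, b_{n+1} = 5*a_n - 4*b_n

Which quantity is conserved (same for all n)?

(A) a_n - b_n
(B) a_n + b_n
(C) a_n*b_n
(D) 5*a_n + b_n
B

Replace a_n by a_{n+1} = -4*a_n + 5*b_n and b_n by b_{n+1} = 5*a_n - 4*b_n in each option and simplify:
(A) a_n - b_n  ->  (-4*a_n + 5*b_n) - (5*a_n - 4*b_n) = -9*a_n + 9*b_n   [not conserved]
(B) a_n + b_n  ->  (-4*a_n + 5*b_n) + (5*a_n - 4*b_n) = a_n + b_n   [conserved]
(C) a_n*b_n  ->  (-4*a_n + 5*b_n)*(5*a_n - 4*b_n) = -20*a_n^2 + 41*a_n*b_n - 20*b_n^2   [not conserved]
(D) 5*a_n + b_n  ->  5*(-4*a_n + 5*b_n) + (5*a_n - 4*b_n) = -15*a_n + 21*b_n   [not conserved]

Only (B) a_n + b_n returns to itself after one step, so it is the conserved quantity.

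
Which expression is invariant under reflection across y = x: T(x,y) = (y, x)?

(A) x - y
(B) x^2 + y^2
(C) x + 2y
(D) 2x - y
B

The map is reflection across y = x: T(x,y) = (y, x).
Substitute the transformed coordinates into each option and compare with the original:
(A) x - y  ->  (y) - (x) = -x + y   [differs from x - y: not invariant]
(B) x^2 + y^2  ->  (y)^2 + (x)^2 = x^2 + y^2   [equals x^2 + y^2: invariant]
(C) x + 2y  ->  (y) + 2(x) = 2x + y   [differs from x + 2y: not invariant]
(D) 2x - y  ->  2(y) - (x) = -x + 2y   [differs from 2x - y: not invariant]

Only option (B), x^2 + y^2, is unchanged by the transformation.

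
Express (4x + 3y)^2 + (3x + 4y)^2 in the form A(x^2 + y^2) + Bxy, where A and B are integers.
25(x^2 + y^2) + 48xy

Expanding: (4x + 3y)^2 = 16x^2 + 24xy + 9y^2
(3x + 4y)^2 = 9x^2 + 24xy + 16y^2
Sum = (16+9)(x^2+y^2) + 48xy = 25(x^2 + y^2) + 48xy
This is symmetric in x and y.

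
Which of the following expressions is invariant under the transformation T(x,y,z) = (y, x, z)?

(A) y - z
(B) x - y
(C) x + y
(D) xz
C

Apply T(x,y,z) = (y, x, z) to each option, i.e. replace (x, y, z) by the transformed coordinates.
Substitute the transformed coordinates into each option and compare with the original:
(A) y - z  ->  (x) - (z) = x - z   [differs from y - z: not invariant]
(B) x - y  ->  (y) - (x) = -x + y   [differs from x - y: not invariant]
(C) x + y  ->  (y) + (x) = x + y   [equals x + y: invariant]
(D) xz  ->  (y)(z) = yz   [differs from xz: not invariant]

Only option (C), x + y, is unchanged by the transformation.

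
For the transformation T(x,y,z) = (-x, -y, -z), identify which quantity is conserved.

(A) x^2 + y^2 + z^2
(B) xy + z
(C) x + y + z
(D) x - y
A

Apply T(x,y,z) = (-x, -y, -z) to each option, i.e. replace (x, y, z) by the transformed coordinates.
Substitute the transformed coordinates into each option and compare with the original:
(A) x^2 + y^2 + z^2  ->  (-x)^2 + (-y)^2 + (-z)^2 = x^2 + y^2 + z^2   [equals x^2 + y^2 + z^2: invariant]
(B) xy + z  ->  (-x)(-y) + (-z) = xy - z   [differs from xy + z: not invariant]
(C) x + y + z  ->  (-x) + (-y) + (-z) = -x - y - z   [differs from x + y + z: not invariant]
(D) x - y  ->  (-x) - (-y) = -x + y   [differs from x - y: not invariant]

Only option (A), x^2 + y^2 + z^2, is unchanged by the transformation.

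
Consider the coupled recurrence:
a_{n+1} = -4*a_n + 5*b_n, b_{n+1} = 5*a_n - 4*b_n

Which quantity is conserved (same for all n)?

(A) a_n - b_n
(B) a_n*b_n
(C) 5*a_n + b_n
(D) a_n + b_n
D

Replace a_n by a_{n+1} = -4*a_n + 5*b_n and b_n by b_{n+1} = 5*a_n - 4*b_n in each option and simplify:
(A) a_n - b_n  ->  (-4*a_n + 5*b_n) - (5*a_n - 4*b_n) = -9*a_n + 9*b_n   [not conserved]
(B) a_n*b_n  ->  (-4*a_n + 5*b_n)*(5*a_n - 4*b_n) = -20*a_n^2 + 41*a_n*b_n - 20*b_n^2   [not conserved]
(C) 5*a_n + b_n  ->  5*(-4*a_n + 5*b_n) + (5*a_n - 4*b_n) = -15*a_n + 21*b_n   [not conserved]
(D) a_n + b_n  ->  (-4*a_n + 5*b_n) + (5*a_n - 4*b_n) = a_n + b_n   [conserved]

Only (D) a_n + b_n returns to itself after one step, so it is the conserved quantity.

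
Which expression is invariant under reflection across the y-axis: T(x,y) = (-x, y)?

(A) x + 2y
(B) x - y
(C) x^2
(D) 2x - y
C

The map is reflection across the y-axis: T(x,y) = (-x, y).
Substitute the transformed coordinates into each option and compare with the original:
(A) x + 2y  ->  (-x) + 2(y) = -x + 2y   [differs from x + 2y: not invariant]
(B) x - y  ->  (-x) - (y) = -x - y   [differs from x - y: not invariant]
(C) x^2  ->  (-x)^2 = x^2   [equals x^2: invariant]
(D) 2x - y  ->  2(-x) - (y) = -2x - y   [differs from 2x - y: not invariant]

Only option (C), x^2, is unchanged by the transformation.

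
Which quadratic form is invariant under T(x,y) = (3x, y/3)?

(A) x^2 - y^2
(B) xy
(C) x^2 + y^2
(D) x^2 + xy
B

T multiplies x by 3 and divides y by 3.
Substitute the transformed coordinates into each option and compare with the original:
(A) x^2 - y^2  ->  (3x)^2 - (y/3)^2 = 9x^2 - y^2/9   [differs from x^2 - y^2: not invariant]
(B) xy  ->  (3x)(y/3) = xy   [equals xy: invariant]
(C) x^2 + y^2  ->  (3x)^2 + (y/3)^2 = 9x^2 + y^2/9   [differs from x^2 + y^2: not invariant]
(D) x^2 + xy  ->  (3x)^2 + (3x)(y/3) = 9x^2 + xy   [differs from x^2 + xy: not invariant]

Only option (B), xy, is unchanged by the transformation.
The factors 3 and 1/3 cancel only in the pure product xy.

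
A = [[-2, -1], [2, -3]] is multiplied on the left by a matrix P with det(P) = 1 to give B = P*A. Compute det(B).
8

By the multiplicative property of determinants, det(B) = det(P*A) = det(P) * det(A) = det(A),
so the determinant is invariant under multiplication by any determinant-1 matrix; we just need det(A).

det(A) = (-2)(-3) - (-1)(2) = 6 - (-2) = 8

Therefore det(B) = 1 * 8 = 8.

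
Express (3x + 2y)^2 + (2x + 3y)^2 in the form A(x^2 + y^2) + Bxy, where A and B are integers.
13(x^2 + y^2) + 24xy

Expanding: (3x + 2y)^2 = 9x^2 + 12xy + 4y^2
(2x + 3y)^2 = 4x^2 + 12xy + 9y^2
Sum = (9+4)(x^2+y^2) + 24xy = 13(x^2 + y^2) + 24xy
This is symmetric in x and y.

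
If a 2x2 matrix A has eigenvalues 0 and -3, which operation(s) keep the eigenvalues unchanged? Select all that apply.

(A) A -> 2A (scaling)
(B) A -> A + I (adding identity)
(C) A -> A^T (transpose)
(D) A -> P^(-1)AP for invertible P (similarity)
C and D

Eigenvalues are preserved by:
1. Similarity transformations: A -> P^(-1)AP (same characteristic polynomial)
2. Transpose: A^T has the same eigenvalues as A

Eigenvalues are NOT preserved by:
- Adding identity: eigenvalues become 0+1, -3+1
- Scaling: eigenvalues become 0, -6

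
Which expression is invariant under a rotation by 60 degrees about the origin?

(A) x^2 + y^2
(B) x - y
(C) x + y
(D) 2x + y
A

A rotation by 60 degrees sends (x, y) to (x/2 - sqrt(3)y/2, sqrt(3)x/2 + y/2).
Substitute the transformed coordinates into each option and compare with the original:
(A) x^2 + y^2  ->  (x/2 - sqrt(3)y/2)^2 + (sqrt(3)x/2 + y/2)^2 = x^2 + y^2   [equals x^2 + y^2: invariant]
(B) x - y  ->  (x/2 - sqrt(3)y/2) - (sqrt(3)x/2 + y/2) = -sqrt(3)x/2 + x/2 - sqrt(3)y/2 - y/2   [differs from x - y: not invariant]
(C) x + y  ->  (x/2 - sqrt(3)y/2) + (sqrt(3)x/2 + y/2) = x/2 + sqrt(3)x/2 - sqrt(3)y/2 + y/2   [differs from x + y: not invariant]
(D) 2x + y  ->  2(x/2 - sqrt(3)y/2) + (sqrt(3)x/2 + y/2) = sqrt(3)x/2 + x - sqrt(3)y + y/2   [differs from 2x + y: not invariant]

Only option (A), x^2 + y^2, is unchanged by the transformation.
Geometrically, x^2 + y^2 is the squared distance from the origin, which every rotation about the origin preserves.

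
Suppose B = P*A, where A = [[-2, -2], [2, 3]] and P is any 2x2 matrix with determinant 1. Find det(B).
-2

By the multiplicative property of determinants, det(B) = det(P*A) = det(P) * det(A) = det(A),
so the determinant is invariant under multiplication by any determinant-1 matrix; we just need det(A).

det(A) = (-2)(3) - (-2)(2) = -6 - (-4) = -2

Therefore det(B) = 1 * (-2) = -2.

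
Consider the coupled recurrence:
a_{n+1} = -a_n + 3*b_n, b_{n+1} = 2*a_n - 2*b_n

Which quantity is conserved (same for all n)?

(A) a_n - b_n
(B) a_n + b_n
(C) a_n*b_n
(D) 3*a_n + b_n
B

Replace a_n by a_{n+1} = -a_n + 3*b_n and b_n by b_{n+1} = 2*a_n - 2*b_n in each option and simplify:
(A) a_n - b_n  ->  (-a_n + 3*b_n) - (2*a_n - 2*b_n) = -3*a_n + 5*b_n   [not conserved]
(B) a_n + b_n  ->  (-a_n + 3*b_n) + (2*a_n - 2*b_n) = a_n + b_n   [conserved]
(C) a_n*b_n  ->  (-a_n + 3*b_n)*(2*a_n - 2*b_n) = -2*a_n^2 + 8*a_n*b_n - 6*b_n^2   [not conserved]
(D) 3*a_n + b_n  ->  3*(-a_n + 3*b_n) + (2*a_n - 2*b_n) = -a_n + 7*b_n   [not conserved]

Only (B) a_n + b_n returns to itself after one step, so it is the conserved quantity.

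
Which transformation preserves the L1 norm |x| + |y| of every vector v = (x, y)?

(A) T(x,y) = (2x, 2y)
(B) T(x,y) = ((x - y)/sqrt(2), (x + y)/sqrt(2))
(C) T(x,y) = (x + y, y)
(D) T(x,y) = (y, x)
D

A transformation preserves a norm if ||T(v)|| = ||v|| for every v; a single vector where the norm changes rules an option out.

(A) T(x,y) = (2x, 2y): v = (1, 0) has norm |1| + |0| = 1, but T(v) = (2, 0) has norm 2 -- not preserved.
(B) T(x,y) = ((x - y)/sqrt(2), (x + y)/sqrt(2)): v = (1, 0) has norm |1| + |0| = 1, but T(v) = (sqrt(2)/2, sqrt(2)/2) has norm sqrt(2) -- not preserved.
(C) T(x,y) = (x + y, y): v = (0, 1) has norm |0| + |1| = 1, but T(v) = (1, 1) has norm 2 -- not preserved.
(D) T(x,y) = (y, x): preserves the norm -- it only permutes the coordinates and/or flips signs, which leaves |x| + |y| unchanged.

Therefore the answer is (D).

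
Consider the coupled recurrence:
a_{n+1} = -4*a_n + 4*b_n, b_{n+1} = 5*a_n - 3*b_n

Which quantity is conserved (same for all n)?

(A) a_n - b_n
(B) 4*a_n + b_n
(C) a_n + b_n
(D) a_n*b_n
C

Replace a_n by a_{n+1} = -4*a_n + 4*b_n and b_n by b_{n+1} = 5*a_n - 3*b_n in each option and simplify:
(A) a_n - b_n  ->  (-4*a_n + 4*b_n) - (5*a_n - 3*b_n) = -9*a_n + 7*b_n   [not conserved]
(B) 4*a_n + b_n  ->  4*(-4*a_n + 4*b_n) + (5*a_n - 3*b_n) = -11*a_n + 13*b_n   [not conserved]
(C) a_n + b_n  ->  (-4*a_n + 4*b_n) + (5*a_n - 3*b_n) = a_n + b_n   [conserved]
(D) a_n*b_n  ->  (-4*a_n + 4*b_n)*(5*a_n - 3*b_n) = -20*a_n^2 + 32*a_n*b_n - 12*b_n^2   [not conserved]

Only (C) a_n + b_n returns to itself after one step, so it is the conserved quantity.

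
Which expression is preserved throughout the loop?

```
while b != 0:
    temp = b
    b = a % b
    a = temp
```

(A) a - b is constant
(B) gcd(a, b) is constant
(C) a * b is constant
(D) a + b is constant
B

A loop invariant must hold before the first iteration and be re-established by every execution of the body.

(B) gcd(a, b) is constant: One iteration replaces (a, b) by (b, a mod b). Since a mod b = a - q*b for an integer q, any common divisor of a and b divides b and a mod b, and conversely; hence gcd(b, a mod b) = gcd(a, b). For instance (20, 8) -> (8, 4) keeps gcd = 4. At exit b = 0 and a = gcd of the original inputs.

The other options fail:
(A) a - b is constant: e.g. (a, b) = (20, 8) -> (8, 4): the difference goes from 12 to 4.
(C) a * b is constant: e.g. (a, b) = (20, 8) -> (8, 4): the product goes from 160 to 32.
(D) a + b is constant: e.g. (a, b) = (20, 8) -> (8, 4): the sum goes from 28 to 12.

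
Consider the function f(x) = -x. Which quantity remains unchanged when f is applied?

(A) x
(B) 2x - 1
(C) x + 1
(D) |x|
D

For f(x) = -x:
Applying f replaces x by -x. Since |-x| = |x|, the absolute value is unchanged by f, whereas x -> -x, 2x - 1 -> -2x - 1 and x + 1 -> -x + 1 all change.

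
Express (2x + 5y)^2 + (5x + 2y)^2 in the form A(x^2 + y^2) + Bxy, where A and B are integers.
29(x^2 + y^2) + 40xy

Expanding: (2x + 5y)^2 = 4x^2 + 20xy + 25y^2
(5x + 2y)^2 = 25x^2 + 20xy + 4y^2
Sum = (4+25)(x^2+y^2) + 40xy = 29(x^2 + y^2) + 40xy
This is symmetric in x and y.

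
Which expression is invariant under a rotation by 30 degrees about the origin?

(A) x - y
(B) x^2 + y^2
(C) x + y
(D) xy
B

A rotation by 30 degrees sends (x, y) to (sqrt(3)x/2 - y/2, x/2 + sqrt(3)y/2).
Substitute the transformed coordinates into each option and compare with the original:
(A) x - y  ->  (sqrt(3)x/2 - y/2) - (x/2 + sqrt(3)y/2) = -x/2 + sqrt(3)x/2 - sqrt(3)y/2 - y/2   [differs from x - y: not invariant]
(B) x^2 + y^2  ->  (sqrt(3)x/2 - y/2)^2 + (x/2 + sqrt(3)y/2)^2 = x^2 + y^2   [equals x^2 + y^2: invariant]
(C) x + y  ->  (sqrt(3)x/2 - y/2) + (x/2 + sqrt(3)y/2) = x/2 + sqrt(3)x/2 - y/2 + sqrt(3)y/2   [differs from x + y: not invariant]
(D) xy  ->  (sqrt(3)x/2 - y/2)(x/2 + sqrt(3)y/2) = sqrt(3)x^2/4 + xy/2 - sqrt(3)y^2/4   [differs from xy: not invariant]

Only option (B), x^2 + y^2, is unchanged by the transformation.
Geometrically, x^2 + y^2 is the squared distance from the origin, which every rotation about the origin preserves.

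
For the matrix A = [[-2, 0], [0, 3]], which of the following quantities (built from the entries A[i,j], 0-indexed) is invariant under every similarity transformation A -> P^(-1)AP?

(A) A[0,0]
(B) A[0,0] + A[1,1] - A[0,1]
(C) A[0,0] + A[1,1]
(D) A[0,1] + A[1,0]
C

A[0,0] + A[1,1] is the trace of A. By the cyclic property of the trace, tr(P^(-1)AP) = tr(APP^(-1)) = tr(A), so it is the same for every matrix similar to A.

The other combinations are not similarity invariants. For example, take P = [[2, 1], [1, 1]] (det P = 1), so P^(-1) = [[1, -1], [-1, 2]] and
B = P^(-1)AP = [[-7, -5], [10, 8]].
Evaluating each option on A and on B:
(A) A[0,0]: -2 for A, -7 for B -> changes
(B) A[0,0] + A[1,1] - A[0,1]: 1 for A, 6 for B -> changes
(C) A[0,0] + A[1,1]: 1 for A, 1 for B -> unchanged
(D) A[0,1] + A[1,0]: 0 for A, 5 for B -> changes

Only (C) A[0,0] + A[1,1] = 1 survives (and it does so for every P, not just this one), so it is the invariant.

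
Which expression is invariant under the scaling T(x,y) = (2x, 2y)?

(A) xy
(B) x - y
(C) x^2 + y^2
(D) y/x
D

Under the uniform scaling T(x,y) = (2x, 2y):
Substitute the transformed coordinates into each option and compare with the original:
(A) xy  ->  (2x)(2y) = 4xy   [differs from xy: not invariant]
(B) x - y  ->  (2x) - (2y) = 2x - 2y   [differs from x - y: not invariant]
(C) x^2 + y^2  ->  (2x)^2 + (2y)^2 = 4x^2 + 4y^2   [differs from x^2 + y^2: not invariant]
(D) y/x  ->  (2y)/(2x) = y/x   [equals y/x: invariant]

Only option (D), y/x, is unchanged by the transformation.
The common factor 2 cancels in a ratio of coordinates, while sums, products and sums of squares pick up factors of 2 or 4.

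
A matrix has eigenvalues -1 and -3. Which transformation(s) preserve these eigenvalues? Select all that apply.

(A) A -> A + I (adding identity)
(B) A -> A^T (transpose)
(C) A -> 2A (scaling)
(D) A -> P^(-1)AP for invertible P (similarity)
B and D

Eigenvalues are preserved by:
1. Similarity transformations: A -> P^(-1)AP (same characteristic polynomial)
2. Transpose: A^T has the same eigenvalues as A

Eigenvalues are NOT preserved by:
- Adding identity: eigenvalues become -1+1, -3+1
- Scaling: eigenvalues become -2, -6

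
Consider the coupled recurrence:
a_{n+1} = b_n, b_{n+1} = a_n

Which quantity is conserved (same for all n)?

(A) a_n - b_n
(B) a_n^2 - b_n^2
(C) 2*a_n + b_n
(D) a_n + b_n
D

Replace a_n by a_{n+1} = b_n and b_n by b_{n+1} = a_n in each option and simplify:
(A) a_n - b_n  ->  (b_n) - (a_n) = -a_n + b_n   [not conserved]
(B) a_n^2 - b_n^2  ->  (b_n)^2 - (a_n)^2 = -a_n^2 + b_n^2   [not conserved]
(C) 2*a_n + b_n  ->  2*(b_n) + (a_n) = a_n + 2*b_n   [not conserved]
(D) a_n + b_n  ->  (b_n) + (a_n) = a_n + b_n   [conserved]

Only (D) a_n + b_n returns to itself after one step, so it is the conserved quantity.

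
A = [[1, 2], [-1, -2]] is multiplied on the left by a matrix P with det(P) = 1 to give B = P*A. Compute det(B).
0

By the multiplicative property of determinants, det(B) = det(P*A) = det(P) * det(A) = det(A),
so the determinant is invariant under multiplication by any determinant-1 matrix; we just need det(A).

det(A) = (1)(-2) - (2)(-1) = -2 - (-2) = 0

Therefore det(B) = 1 * 0 = 0.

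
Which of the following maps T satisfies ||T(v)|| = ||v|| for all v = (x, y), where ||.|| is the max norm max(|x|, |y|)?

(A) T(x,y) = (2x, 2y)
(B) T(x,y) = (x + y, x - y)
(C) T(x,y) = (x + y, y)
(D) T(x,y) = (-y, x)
D

A transformation preserves a norm if ||T(v)|| = ||v|| for every v; a single vector where the norm changes rules an option out.

(A) T(x,y) = (2x, 2y): v = (1, 0) has norm max(|1|, |0|) = 1, but T(v) = (2, 0) has norm 2 -- not preserved.
(B) T(x,y) = (x + y, x - y): v = (1, 1) has norm max(|1|, |1|) = 1, but T(v) = (2, 0) has norm 2 -- not preserved.
(C) T(x,y) = (x + y, y): v = (1, 1) has norm max(|1|, |1|) = 1, but T(v) = (2, 1) has norm 2 -- not preserved.
(D) T(x,y) = (-y, x): preserves the norm -- it only permutes the coordinates and/or flips signs, which leaves max(|x|, |y|) unchanged.

Therefore the answer is (D).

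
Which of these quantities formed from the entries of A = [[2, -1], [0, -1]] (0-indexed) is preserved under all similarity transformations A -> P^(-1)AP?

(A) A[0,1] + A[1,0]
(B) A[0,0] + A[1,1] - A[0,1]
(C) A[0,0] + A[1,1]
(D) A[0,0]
C

A[0,0] + A[1,1] is the trace of A. By the cyclic property of the trace, tr(P^(-1)AP) = tr(APP^(-1)) = tr(A), so it is the same for every matrix similar to A.

The other combinations are not similarity invariants. For example, take P = [[1, 1], [1, 2]] (det P = 1), so P^(-1) = [[2, -1], [-1, 1]] and
B = P^(-1)AP = [[3, 2], [-2, -2]].
Evaluating each option on A and on B:
(A) A[0,1] + A[1,0]: -1 for A, 0 for B -> changes
(B) A[0,0] + A[1,1] - A[0,1]: 2 for A, -1 for B -> changes
(C) A[0,0] + A[1,1]: 1 for A, 1 for B -> unchanged
(D) A[0,0]: 2 for A, 3 for B -> changes

Only (C) A[0,0] + A[1,1] = 1 survives (and it does so for every P, not just this one), so it is the invariant.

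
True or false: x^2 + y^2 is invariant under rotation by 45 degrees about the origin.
True

Applying rotation by 45 degrees: x' = x*cos(45 degrees) - y*sin(45 degrees) = sqrt(2)x/2 - sqrt(2)y/2, y' = x*sin(45 degrees) + y*cos(45 degrees) = sqrt(2)x/2 + sqrt(2)y/2

Substituting into x^2 + y^2:
(sqrt(2)x/2 - sqrt(2)y/2)^2 + (sqrt(2)x/2 + sqrt(2)y/2)^2
= x^2 + y^2

This equals the original expression x^2 + y^2, so it IS invariant.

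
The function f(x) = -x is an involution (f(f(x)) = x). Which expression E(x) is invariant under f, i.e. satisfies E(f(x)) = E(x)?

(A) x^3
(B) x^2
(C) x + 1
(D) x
B

Replace x by f(x) = -x in each option and simplify. As a quick numerical cross-check, also compare E(5) with E(f(5)) = E(-5).

(A) x^3  ->  (-x)^3 = -x^3; check: E(5) = 125 but E(-5) = -125.   [not invariant]
(B) x^2  ->  (-x)^2, which simplifies back to x^2; check: E(5) = 25, E(-5) = 25.   [invariant]
(C) x + 1  ->  (-x) + 1 = 1 - x; check: E(5) = 6 but E(-5) = -4.   [not invariant]
(D) x  ->  (-x) = -x; check: E(5) = 5 but E(-5) = -5.   [not invariant]

Only (B) is unchanged. E is symmetric under swapping x with f(x) = -x, which is exactly what an involution does.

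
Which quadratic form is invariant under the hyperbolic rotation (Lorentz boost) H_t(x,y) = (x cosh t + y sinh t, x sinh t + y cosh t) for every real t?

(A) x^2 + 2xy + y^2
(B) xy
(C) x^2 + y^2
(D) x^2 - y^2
D

Write x' = x cosh t + y sinh t, y' = x sinh t + y cosh t and substitute into each option:
(A) x^2 + 2xy + y^2: (x' + y')^2 with x' + y' = (x + y)(cosh t + sinh t) = (x + y)e^t, so it becomes (x + y)^2 e^(2t)   [not invariant for t != 0]
(B) xy: (x cosh t + y sinh t)(x sinh t + y cosh t) = xy(cosh^2 t + sinh^2 t) + (x^2 + y^2) sinh t cosh t = xy cosh 2t + (x^2 + y^2)(sinh 2t)/2   [not invariant for t != 0]
(C) x^2 + y^2: (x cosh t + y sinh t)^2 + (x sinh t + y cosh t)^2 = (x^2 + y^2)(cosh^2 t + sinh^2 t) + 4xy sinh t cosh t = (x^2 + y^2) cosh 2t + 2xy sinh 2t   [not invariant for t != 0]
(D) x^2 - y^2: (x cosh t + y sinh t)^2 - (x sinh t + y cosh t)^2 = x^2(cosh^2 t - sinh^2 t) + 2xy(cosh t sinh t - sinh t cosh t) + y^2(sinh^2 t - cosh^2 t) = x^2 - y^2   [invariant, using cosh^2 t - sinh^2 t = 1]

Only (D) x^2 - y^2 is unchanged; it is the Minkowski form preserved by Lorentz boosts, just as x^2 + y^2 is preserved by ordinary rotations.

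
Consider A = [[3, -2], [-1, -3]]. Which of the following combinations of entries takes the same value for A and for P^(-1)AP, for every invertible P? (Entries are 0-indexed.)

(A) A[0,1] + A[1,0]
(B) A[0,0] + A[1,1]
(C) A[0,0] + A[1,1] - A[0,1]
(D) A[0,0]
B

A[0,0] + A[1,1] is the trace of A. By the cyclic property of the trace, tr(P^(-1)AP) = tr(APP^(-1)) = tr(A), so it is the same for every matrix similar to A.

The other combinations are not similarity invariants. For example, take P = [[1, 1], [0, 1]] (det P = 1), so P^(-1) = [[1, -1], [0, 1]] and
B = P^(-1)AP = [[4, 5], [-1, -4]].
Evaluating each option on A and on B:
(A) A[0,1] + A[1,0]: -3 for A, 4 for B -> changes
(B) A[0,0] + A[1,1]: 0 for A, 0 for B -> unchanged
(C) A[0,0] + A[1,1] - A[0,1]: 2 for A, -5 for B -> changes
(D) A[0,0]: 3 for A, 4 for B -> changes

Only (B) A[0,0] + A[1,1] = 0 survives (and it does so for every P, not just this one), so it is the invariant.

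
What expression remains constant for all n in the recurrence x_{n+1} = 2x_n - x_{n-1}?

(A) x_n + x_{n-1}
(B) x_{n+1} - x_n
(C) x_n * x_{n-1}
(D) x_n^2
B

For the recurrence x_{n+1} = 2x_n - x_{n-1}:

If x_{n+1} = 2x_n - x_{n-1}, then:
x_{n+1} - x_n = x_n - x_{n-1}
The first difference is constant throughout the sequence.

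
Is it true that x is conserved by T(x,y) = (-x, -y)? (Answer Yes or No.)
No

Substitute T(x,y) = (-x, -y) into the expression and compare with the original.

Original: x
After applying T: (-x) = -x

This differs from the original x (difference: -2x), so the expression is NOT invariant.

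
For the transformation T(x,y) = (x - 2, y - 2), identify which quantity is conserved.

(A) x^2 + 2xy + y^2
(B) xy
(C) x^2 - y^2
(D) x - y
D

An expression E(x,y) is invariant under T if E(T(x,y)) = E(x,y). Here T(x,y) = (x - 2, y - 2).
Substitute the transformed coordinates into each option and compare with the original:
(A) x^2 + 2xy + y^2  ->  (x - 2)^2 + 2(x - 2)(y - 2) + (y - 2)^2 = x^2 + 2xy - 8x + y^2 - 8y + 16   [differs from x^2 + 2xy + y^2: not invariant]
(B) xy  ->  (x - 2)(y - 2) = xy - 2x - 2y + 4   [differs from xy: not invariant]
(C) x^2 - y^2  ->  (x - 2)^2 - (y - 2)^2 = x^2 - 4x - y^2 + 4y   [differs from x^2 - y^2: not invariant]
(D) x - y  ->  (x - 2) - (y - 2) = x - y   [equals x - y: invariant]

Only option (D), x - y, is unchanged by the transformation.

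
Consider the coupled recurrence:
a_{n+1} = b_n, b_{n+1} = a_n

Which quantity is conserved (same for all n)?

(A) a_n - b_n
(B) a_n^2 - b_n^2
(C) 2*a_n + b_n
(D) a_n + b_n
D

Replace a_n by a_{n+1} = b_n and b_n by b_{n+1} = a_n in each option and simplify:
(A) a_n - b_n  ->  (b_n) - (a_n) = -a_n + b_n   [not conserved]
(B) a_n^2 - b_n^2  ->  (b_n)^2 - (a_n)^2 = -a_n^2 + b_n^2   [not conserved]
(C) 2*a_n + b_n  ->  2*(b_n) + (a_n) = a_n + 2*b_n   [not conserved]
(D) a_n + b_n  ->  (b_n) + (a_n) = a_n + b_n   [conserved]

Only (D) a_n + b_n returns to itself after one step, so it is the conserved quantity.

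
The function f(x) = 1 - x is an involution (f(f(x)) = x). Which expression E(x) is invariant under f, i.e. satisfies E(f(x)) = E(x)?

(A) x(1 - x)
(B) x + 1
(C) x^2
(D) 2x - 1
A

Replace x by f(x) = 1 - x in each option and simplify. As a quick numerical cross-check, also compare E(5) with E(f(5)) = E(-4).

(A) x(1 - x)  ->  (1 - x)(1 - (1 - x)), which simplifies back to x(1 - x); check: E(5) = -20, E(-4) = -20.   [invariant]
(B) x + 1  ->  (1 - x) + 1 = 2 - x; check: E(5) = 6 but E(-4) = -3.   [not invariant]
(C) x^2  ->  (1 - x)^2 = (x - 1)^2; check: E(5) = 25 but E(-4) = 16.   [not invariant]
(D) 2x - 1  ->  2(1 - x) - 1 = 1 - 2x; check: E(5) = 9 but E(-4) = -9.   [not invariant]

Only (A) is unchanged. E is symmetric under swapping x with f(x) = 1 - x, which is exactly what an involution does.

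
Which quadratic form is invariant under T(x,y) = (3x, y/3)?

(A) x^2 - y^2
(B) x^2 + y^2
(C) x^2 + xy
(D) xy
D

T multiplies x by 3 and divides y by 3.
Substitute the transformed coordinates into each option and compare with the original:
(A) x^2 - y^2  ->  (3x)^2 - (y/3)^2 = 9x^2 - y^2/9   [differs from x^2 - y^2: not invariant]
(B) x^2 + y^2  ->  (3x)^2 + (y/3)^2 = 9x^2 + y^2/9   [differs from x^2 + y^2: not invariant]
(C) x^2 + xy  ->  (3x)^2 + (3x)(y/3) = 9x^2 + xy   [differs from x^2 + xy: not invariant]
(D) xy  ->  (3x)(y/3) = xy   [equals xy: invariant]

Only option (D), xy, is unchanged by the transformation.
The factors 3 and 1/3 cancel only in the pure product xy.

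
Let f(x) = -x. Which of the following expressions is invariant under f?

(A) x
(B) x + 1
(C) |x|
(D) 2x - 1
C

For f(x) = -x:
Applying f replaces x by -x. Since |-x| = |x|, the absolute value is unchanged by f, whereas x -> -x, 2x - 1 -> -2x - 1 and x + 1 -> -x + 1 all change.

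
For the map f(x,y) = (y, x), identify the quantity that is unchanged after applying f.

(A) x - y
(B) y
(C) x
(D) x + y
D

For f(x,y) = (y, x):
After applying f: x' = y, y' = x. So x' + y' = y + x = x + y.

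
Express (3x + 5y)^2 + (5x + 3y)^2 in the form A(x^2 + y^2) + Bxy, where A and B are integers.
34(x^2 + y^2) + 60xy

Expanding: (3x + 5y)^2 = 9x^2 + 30xy + 25y^2
(5x + 3y)^2 = 25x^2 + 30xy + 9y^2
Sum = (9+25)(x^2+y^2) + 60xy = 34(x^2 + y^2) + 60xy
This is symmetric in x and y.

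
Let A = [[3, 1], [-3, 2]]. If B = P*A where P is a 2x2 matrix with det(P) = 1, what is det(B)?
9

By the multiplicative property of determinants, det(B) = det(P*A) = det(P) * det(A) = det(A),
so the determinant is invariant under multiplication by any determinant-1 matrix; we just need det(A).

det(A) = (3)(2) - (1)(-3) = 6 - (-3) = 9

Therefore det(B) = 1 * 9 = 9.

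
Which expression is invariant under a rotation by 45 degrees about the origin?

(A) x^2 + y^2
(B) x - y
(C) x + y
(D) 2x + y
A

A rotation by 45 degrees sends (x, y) to (sqrt(2)x/2 - sqrt(2)y/2, sqrt(2)x/2 + sqrt(2)y/2).
Substitute the transformed coordinates into each option and compare with the original:
(A) x^2 + y^2  ->  (sqrt(2)x/2 - sqrt(2)y/2)^2 + (sqrt(2)x/2 + sqrt(2)y/2)^2 = x^2 + y^2   [equals x^2 + y^2: invariant]
(B) x - y  ->  (sqrt(2)x/2 - sqrt(2)y/2) - (sqrt(2)x/2 + sqrt(2)y/2) = -sqrt(2)y   [differs from x - y: not invariant]
(C) x + y  ->  (sqrt(2)x/2 - sqrt(2)y/2) + (sqrt(2)x/2 + sqrt(2)y/2) = sqrt(2)x   [differs from x + y: not invariant]
(D) 2x + y  ->  2(sqrt(2)x/2 - sqrt(2)y/2) + (sqrt(2)x/2 + sqrt(2)y/2) = 3sqrt(2)x/2 - sqrt(2)y/2   [differs from 2x + y: not invariant]

Only option (A), x^2 + y^2, is unchanged by the transformation.
Geometrically, x^2 + y^2 is the squared distance from the origin, which every rotation about the origin preserves.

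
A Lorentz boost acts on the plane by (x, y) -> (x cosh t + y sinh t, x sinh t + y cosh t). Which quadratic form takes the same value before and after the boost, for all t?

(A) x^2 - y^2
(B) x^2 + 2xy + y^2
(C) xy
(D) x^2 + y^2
A

Write x' = x cosh t + y sinh t, y' = x sinh t + y cosh t and substitute into each option:
(A) x^2 - y^2: (x cosh t + y sinh t)^2 - (x sinh t + y cosh t)^2 = x^2(cosh^2 t - sinh^2 t) + 2xy(cosh t sinh t - sinh t cosh t) + y^2(sinh^2 t - cosh^2 t) = x^2 - y^2   [invariant, using cosh^2 t - sinh^2 t = 1]
(B) x^2 + 2xy + y^2: (x' + y')^2 with x' + y' = (x + y)(cosh t + sinh t) = (x + y)e^t, so it becomes (x + y)^2 e^(2t)   [not invariant for t != 0]
(C) xy: (x cosh t + y sinh t)(x sinh t + y cosh t) = xy(cosh^2 t + sinh^2 t) + (x^2 + y^2) sinh t cosh t = xy cosh 2t + (x^2 + y^2)(sinh 2t)/2   [not invariant for t != 0]
(D) x^2 + y^2: (x cosh t + y sinh t)^2 + (x sinh t + y cosh t)^2 = (x^2 + y^2)(cosh^2 t + sinh^2 t) + 4xy sinh t cosh t = (x^2 + y^2) cosh 2t + 2xy sinh 2t   [not invariant for t != 0]

Only (A) x^2 - y^2 is unchanged; it is the Minkowski form preserved by Lorentz boosts, just as x^2 + y^2 is preserved by ordinary rotations.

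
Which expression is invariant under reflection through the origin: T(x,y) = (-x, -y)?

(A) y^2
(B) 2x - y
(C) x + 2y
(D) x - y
A

The map is reflection through the origin: T(x,y) = (-x, -y).
Substitute the transformed coordinates into each option and compare with the original:
(A) y^2  ->  (-y)^2 = y^2   [equals y^2: invariant]
(B) 2x - y  ->  2(-x) - (-y) = -2x + y   [differs from 2x - y: not invariant]
(C) x + 2y  ->  (-x) + 2(-y) = -x - 2y   [differs from x + 2y: not invariant]
(D) x - y  ->  (-x) - (-y) = -x + y   [differs from x - y: not invariant]

Only option (A), y^2, is unchanged by the transformation.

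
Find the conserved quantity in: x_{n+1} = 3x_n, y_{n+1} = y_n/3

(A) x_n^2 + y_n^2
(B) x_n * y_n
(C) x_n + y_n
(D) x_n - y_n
B

For the recurrence x_{n+1} = 3x_n, y_{n+1} = y_n/3:

x_{n+1} * y_{n+1} = (3x_n) * (y_n/3) = x_n * y_n
The product is conserved.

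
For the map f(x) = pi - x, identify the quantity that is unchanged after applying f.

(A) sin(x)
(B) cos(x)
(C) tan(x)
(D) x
A

For f(x) = pi - x:
sin(pi - x) = sin(x), so sine is invariant under this transformation.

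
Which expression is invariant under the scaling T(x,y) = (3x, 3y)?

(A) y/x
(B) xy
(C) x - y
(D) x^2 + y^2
A

Under the uniform scaling T(x,y) = (3x, 3y):
Substitute the transformed coordinates into each option and compare with the original:
(A) y/x  ->  (3y)/(3x) = y/x   [equals y/x: invariant]
(B) xy  ->  (3x)(3y) = 9xy   [differs from xy: not invariant]
(C) x - y  ->  (3x) - (3y) = 3x - 3y   [differs from x - y: not invariant]
(D) x^2 + y^2  ->  (3x)^2 + (3y)^2 = 9x^2 + 9y^2   [differs from x^2 + y^2: not invariant]

Only option (A), y/x, is unchanged by the transformation.
The common factor 3 cancels in a ratio of coordinates, while sums, products and sums of squares pick up factors of 3 or 9.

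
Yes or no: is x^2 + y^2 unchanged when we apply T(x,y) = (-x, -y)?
Yes

Substitute T(x,y) = (-x, -y) into the expression and compare with the original.

Original: x^2 + y^2
After applying T: (-x)^2 + (-y)^2 = x^2 + y^2

This is identical to the original x^2 + y^2, so the expression is invariant.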